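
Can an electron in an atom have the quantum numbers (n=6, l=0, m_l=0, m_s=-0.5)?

Valid

n = 6 is a positive integer. l = 0 satisfies 0 ≤ l ≤ n−1 = 5. m_l = 0 lies in the range −l … +l (here 0). m_s = -1/2 is one of ±1/2.
All four constraints are satisfied.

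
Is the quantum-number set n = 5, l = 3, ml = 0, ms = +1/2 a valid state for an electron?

Yes

n = 5 is a positive integer. l = 3 satisfies 0 ≤ l ≤ n−1 = 4. ml = 0 lies in the range −l … +l (here −3 … 3). ms = +1/2 is one of ±1/2.
All four constraints are satisfied.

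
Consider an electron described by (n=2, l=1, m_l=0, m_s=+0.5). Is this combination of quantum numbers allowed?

n = 2 is a positive integer. l = 1 satisfies 0 ≤ l ≤ n−1 = 1. m_l = 0 lies in the range −l … +l (here −1 … 1). m_s = +1/2 is one of ±1/2.
All four constraints are satisfied.

Allowed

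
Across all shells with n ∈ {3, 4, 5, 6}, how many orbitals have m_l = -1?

14

Work shell by shell — for each n, count the (l, m_l) pairs that satisfy m_l = -1:
n=3 → 2; n=4 → 3; n=5 → 4; n=6 → 5.
Total orbitals: 2 + 3 + 4 + 5 = 14.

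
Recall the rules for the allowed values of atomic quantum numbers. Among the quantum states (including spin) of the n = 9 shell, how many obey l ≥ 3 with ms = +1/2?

72

For n = 9, l ranges over 0 … 8.
Orbitals with l ≥ 3, by l: l=3 → 7; l=4 → 9; l=5 → 11; l=6 → 13; l=7 → 15; l=8 → 17.
Orbitals: 7 + 9 + 11 + 13 + 15 + 17 = 72. With ms fixed to a single value there is one state per orbital, giving 72 states.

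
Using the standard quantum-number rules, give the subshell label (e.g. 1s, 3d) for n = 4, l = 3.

4f

l = 3 corresponds to the letter 'f', so the subshell is 4f.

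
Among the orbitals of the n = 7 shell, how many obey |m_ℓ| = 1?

12

With n = 7 the allowed ℓ are 0, 1, …, 6.
Orbitals with |m_ℓ| = 1, by ℓ: ℓ=1 → 2; ℓ=2 → 2; ℓ=3 → 2; ℓ=4 → 2; ℓ=5 → 2; ℓ=6 → 2.
Total orbitals: 2 + 2 + 2 + 2 + 2 + 2 = 12.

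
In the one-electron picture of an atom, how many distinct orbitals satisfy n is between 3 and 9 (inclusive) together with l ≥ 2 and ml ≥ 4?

35

Go shell by shell, enumerating (l, ml) with l ≥ 2 and ml ≥ 4:
n=5 → 1; n=6 → 3; n=7 → 6; n=8 → 10; n=9 → 15.
Total orbitals: 1 + 3 + 6 + 10 + 15 = 35.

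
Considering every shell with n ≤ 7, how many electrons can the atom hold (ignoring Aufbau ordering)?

Total orbitals = 1² + 2² + 3² + 4² + 5² + 6² + 7² = 140. Doubling for spin gives 280 electrons.

280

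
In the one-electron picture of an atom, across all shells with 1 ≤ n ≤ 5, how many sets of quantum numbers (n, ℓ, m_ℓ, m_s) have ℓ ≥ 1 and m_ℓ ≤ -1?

40

Count contributing orbitals for each principal shell:
n=2 → 1; n=3 → 3; n=4 → 6; n=5 → 10.
Orbitals: 1 + 3 + 6 + 10 = 20. Including both spin states (m_s = ±1/2) gives 2 × 20 = 40 states.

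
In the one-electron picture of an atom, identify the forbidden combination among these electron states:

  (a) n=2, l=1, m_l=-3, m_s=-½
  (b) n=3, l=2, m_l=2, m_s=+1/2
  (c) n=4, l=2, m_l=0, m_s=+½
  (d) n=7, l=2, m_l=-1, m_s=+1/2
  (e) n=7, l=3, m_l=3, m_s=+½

(a)

(a) has |m_l| = 3 > l = 1, violating −l ≤ m_l ≤ l.
The remaining sets (b), (c), (d), (e) satisfy all four rules.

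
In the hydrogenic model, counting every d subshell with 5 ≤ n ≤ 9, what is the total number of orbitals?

A d subshell (ℓ = 2) exists for every n ≥ 3, so shells n = 5, 6, 7, 8, 9 each contribute one — 5 subshells.
Since each d subshell has 2·2+1 = 5 orbitals, the total is 5 × 5 = 25.

25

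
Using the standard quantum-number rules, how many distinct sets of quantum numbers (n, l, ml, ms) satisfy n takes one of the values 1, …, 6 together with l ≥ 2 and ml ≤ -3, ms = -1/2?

Per-shell orbital counts meeting the constraint:
n=4 → 1; n=5 → 3; n=6 → 6.
Orbitals: 1 + 3 + 6 = 10. With ms fixed to -1/2 there is one state per orbital, so 10 states.

10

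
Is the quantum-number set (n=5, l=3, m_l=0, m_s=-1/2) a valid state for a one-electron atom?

n = 5 is a positive integer. l = 3 satisfies 0 ≤ l ≤ n−1 = 4. m_l = 0 lies in the range −l … +l (here −3 … 3). m_s = -1/2 is one of ±1/2.
All four constraints are satisfied.

Yes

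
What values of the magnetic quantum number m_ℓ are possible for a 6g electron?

-4, -3, -2, -1, 0, 1, 2, 3, 4

The 6g subshell has ℓ = 4, and m_ℓ takes every integer from −ℓ to +ℓ. With ℓ = 4 that gives the 9 values -4, -3, -2, -1, 0, 1, 2, 3, 4.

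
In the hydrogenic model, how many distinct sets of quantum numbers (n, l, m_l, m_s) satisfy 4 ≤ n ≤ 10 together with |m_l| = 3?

112

Per-shell orbital counts meeting the constraint:
n=4 → 2; n=5 → 4; n=6 → 6; n=7 → 8; n=8 → 10; n=9 → 12; n=10 → 14.
Orbitals: 2 + 4 + 6 + 8 + 10 + 12 + 14 = 56. Including both spin states (m_s = ±1/2) gives 2 × 56 = 112 states.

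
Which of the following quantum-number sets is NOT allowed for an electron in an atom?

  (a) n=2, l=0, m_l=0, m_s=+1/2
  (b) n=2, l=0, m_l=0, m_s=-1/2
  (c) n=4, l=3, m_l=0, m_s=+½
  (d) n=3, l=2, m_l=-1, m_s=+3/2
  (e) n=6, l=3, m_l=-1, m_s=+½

(d)

(d) has m_s = +3/2, but an electron's spin must be ±1/2.
The remaining sets (a), (b), (c), (e) satisfy all four rules.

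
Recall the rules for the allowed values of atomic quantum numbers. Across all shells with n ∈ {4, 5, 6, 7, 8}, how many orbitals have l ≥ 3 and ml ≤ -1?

For each n in the range, tally the orbitals obeying l ≥ 3 and ml ≤ -1:
n=4 → 3; n=5 → 7; n=6 → 12; n=7 → 18; n=8 → 25.
Total orbitals: 3 + 7 + 12 + 18 + 25 = 65.

65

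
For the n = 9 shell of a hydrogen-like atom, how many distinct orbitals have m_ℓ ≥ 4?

Go through ℓ = 0, …, 8 (the values permitted for n = 9).
Contributions: ℓ=4 → 1; ℓ=5 → 2; ℓ=6 → 3; ℓ=7 → 4; ℓ=8 → 5.
Total orbitals: 1 + 2 + 3 + 4 + 5 = 15.

15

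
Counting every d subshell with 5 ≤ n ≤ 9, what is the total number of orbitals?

25

A d subshell (l = 2) exists for every n ≥ 3, so shells n = 5, 6, 7, 8, 9 each contribute one — 5 subshells.
Since each d subshell has 2·2+1 = 5 orbitals, the total is 5 × 5 = 25.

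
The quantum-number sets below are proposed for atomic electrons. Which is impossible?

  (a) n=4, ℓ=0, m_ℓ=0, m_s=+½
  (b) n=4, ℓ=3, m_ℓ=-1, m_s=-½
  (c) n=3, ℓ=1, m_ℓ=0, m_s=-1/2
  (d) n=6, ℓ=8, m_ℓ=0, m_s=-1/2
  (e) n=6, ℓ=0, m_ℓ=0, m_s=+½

(d)

(d) has ℓ = 8 ≥ n = 6, violating 0 ≤ ℓ ≤ n−1.
The remaining sets (a), (b), (c), (e) satisfy all four rules.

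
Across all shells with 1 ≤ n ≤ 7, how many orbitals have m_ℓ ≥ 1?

56

Per-shell orbital counts meeting the constraint:
n=2 → 1; n=3 → 3; n=4 → 6; n=5 → 10; n=6 → 15; n=7 → 21.
Total orbitals: 1 + 3 + 6 + 10 + 15 + 21 = 56.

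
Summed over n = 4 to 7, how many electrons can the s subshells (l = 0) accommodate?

8

An s subshell (l = 0) exists for every n ≥ 1, so shells n = 4, 5, 6, 7 each contribute one — 4 subshells.
Since each s subshell holds 2(2·0+1) = 2 electrons, the total is 4 × 2 = 8.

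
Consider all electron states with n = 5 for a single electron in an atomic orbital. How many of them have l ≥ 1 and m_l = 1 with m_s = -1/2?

Contributions: l=1 → 1; l=2 → 1; l=3 → 1; l=4 → 1.
Orbitals: 1 + 1 + 1 + 1 = 4. With m_s fixed to a single value there is one state per orbital, giving 4 states.

4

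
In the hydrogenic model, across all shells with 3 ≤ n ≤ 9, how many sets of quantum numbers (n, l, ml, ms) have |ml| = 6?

24

For each n in the range, tally the orbitals obeying |ml| = 6:
n=7 → 2; n=8 → 4; n=9 → 6.
Orbitals: 2 + 4 + 6 = 12. Including both spin states (ms = ±1/2) gives 2 × 12 = 24 states.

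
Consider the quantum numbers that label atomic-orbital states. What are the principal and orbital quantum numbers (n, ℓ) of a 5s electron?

The leading integer gives n = 5; the letter 's' means ℓ = 0.

n = 5, ℓ = 0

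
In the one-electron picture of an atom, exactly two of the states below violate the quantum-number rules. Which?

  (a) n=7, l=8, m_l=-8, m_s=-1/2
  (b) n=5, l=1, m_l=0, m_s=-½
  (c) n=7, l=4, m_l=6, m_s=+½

(a) has l = 8 ≥ n = 7, violating 0 ≤ l ≤ n−1.
(c) has |m_l| = 6 > l = 4, violating −l ≤ m_l ≤ l.
The remaining set (b) satisfies all four rules.

(a) and (c)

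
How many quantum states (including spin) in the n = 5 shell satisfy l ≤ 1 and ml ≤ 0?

The n = 5 shell has l = 0 through 4; check each.
Orbitals with l ≤ 1 and ml ≤ 0, by l: l=0 → 1; l=1 → 2.
Orbitals: 1 + 2 = 3. Each orbital carries two spin states, so 3 × 2 = 6 states.

6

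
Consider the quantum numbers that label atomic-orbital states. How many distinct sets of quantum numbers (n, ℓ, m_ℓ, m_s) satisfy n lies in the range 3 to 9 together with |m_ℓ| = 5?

Per-shell orbital counts meeting the constraint:
n=6 → 2; n=7 → 4; n=8 → 6; n=9 → 8.
Orbitals: 2 + 4 + 6 + 8 = 20. Including both spin states (m_s = ±1/2) gives 2 × 20 = 40 states.

40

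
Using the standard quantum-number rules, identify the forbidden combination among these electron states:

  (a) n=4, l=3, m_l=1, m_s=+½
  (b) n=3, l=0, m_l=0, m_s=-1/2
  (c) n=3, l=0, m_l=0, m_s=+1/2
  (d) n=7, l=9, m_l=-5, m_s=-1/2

(d) has l = 9 ≥ n = 7, violating 0 ≤ l ≤ n−1.
The remaining sets (a), (b), (c) satisfy all four rules.

(d)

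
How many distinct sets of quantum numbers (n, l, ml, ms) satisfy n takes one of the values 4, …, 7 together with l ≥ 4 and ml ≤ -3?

32

Work shell by shell — for each n, count the (l, ml) pairs that satisfy l ≥ 4 and ml ≤ -3:
n=5 → 2; n=6 → 5; n=7 → 9.
Orbitals: 2 + 5 + 9 = 16. Including both spin states (ms = ±1/2) gives 2 × 16 = 32 states.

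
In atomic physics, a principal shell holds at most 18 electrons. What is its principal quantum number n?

2n² = 18 ⇒ n² = 9 ⇒ n = 3.

n = 3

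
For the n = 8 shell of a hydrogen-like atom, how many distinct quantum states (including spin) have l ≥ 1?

Orbitals with l ≥ 1, by l: l=1 → 3; l=2 → 5; l=3 → 7; l=4 → 9; l=5 → 11; l=6 → 13; l=7 → 15.
Orbitals: 3 + 5 + 7 + 9 + 11 + 13 + 15 = 63. Each orbital carries two spin states, so 63 × 2 = 126 states.

126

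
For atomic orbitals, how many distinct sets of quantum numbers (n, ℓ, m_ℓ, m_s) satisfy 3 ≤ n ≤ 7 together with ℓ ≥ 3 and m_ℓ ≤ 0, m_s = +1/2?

50

For each n in the range, tally the orbitals obeying ℓ ≥ 3 and m_ℓ ≤ 0:
n=4 → 4; n=5 → 9; n=6 → 15; n=7 → 22.
Orbitals: 4 + 9 + 15 + 22 = 50. With m_s fixed to +1/2 there is one state per orbital, so 50 states.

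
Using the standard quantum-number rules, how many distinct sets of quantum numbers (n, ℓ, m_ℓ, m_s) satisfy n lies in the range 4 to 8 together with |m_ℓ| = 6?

Per-shell orbital counts meeting the constraint:
n=7 → 2; n=8 → 4.
Orbitals: 2 + 4 = 6. Including both spin states (m_s = ±1/2) gives 2 × 6 = 12 states.

12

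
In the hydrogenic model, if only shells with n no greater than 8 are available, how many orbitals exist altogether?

204

Total orbitals = 1² + 2² + 3² + 4² + 5² + 6² + 7² + 8² = 204.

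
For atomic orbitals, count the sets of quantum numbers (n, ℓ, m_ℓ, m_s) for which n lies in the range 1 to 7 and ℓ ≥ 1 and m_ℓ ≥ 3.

Treat each shell separately and count matching orbitals:
n=4 → 1; n=5 → 3; n=6 → 6; n=7 → 10.
Orbitals: 1 + 3 + 6 + 10 = 20. Including both spin states (m_s = ±1/2) gives 2 × 20 = 40 states.

40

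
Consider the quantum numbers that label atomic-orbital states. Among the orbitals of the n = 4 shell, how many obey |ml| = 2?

For n = 4, l ranges over 0 … 3.
Contributions: l=2 → 2; l=3 → 2.
Total orbitals: 2 + 2 = 4.

4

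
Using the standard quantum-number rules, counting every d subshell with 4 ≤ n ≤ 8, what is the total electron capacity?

50

A d subshell (l = 2) exists for every n ≥ 3, so shells n = 4, 5, 6, 7, 8 each contribute one — 5 subshells.
Since each d subshell holds 2(2·2+1) = 10 electrons, the total is 5 × 10 = 50.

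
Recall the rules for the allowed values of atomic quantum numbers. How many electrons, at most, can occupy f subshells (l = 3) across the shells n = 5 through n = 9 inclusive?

70

An f subshell (l = 3) exists for every n ≥ 4, so shells n = 5, 6, 7, 8, 9 each contribute one — 5 subshells.
Since each f subshell holds 2(2·3+1) = 14 electrons, the total is 5 × 14 = 70.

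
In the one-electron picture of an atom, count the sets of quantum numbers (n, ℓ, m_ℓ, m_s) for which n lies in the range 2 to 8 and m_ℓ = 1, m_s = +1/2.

28

Work shell by shell — for each n, count the (ℓ, m_ℓ) pairs that satisfy m_ℓ = 1:
n=2 → 1; n=3 → 2; n=4 → 3; n=5 → 4; n=6 → 5; n=7 → 6; n=8 → 7.
Orbitals: 1 + 2 + 3 + 4 + 5 + 6 + 7 = 28. With m_s fixed to +1/2 there is one state per orbital, so 28 states.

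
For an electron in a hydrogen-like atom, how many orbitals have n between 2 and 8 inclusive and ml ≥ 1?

Work shell by shell — for each n, count the (l, ml) pairs that satisfy ml ≥ 1:
n=2 → 1; n=3 → 3; n=4 → 6; n=5 → 10; n=6 → 15; n=7 → 21; n=8 → 28.
Total orbitals: 1 + 3 + 6 + 10 + 15 + 21 + 28 = 84.

84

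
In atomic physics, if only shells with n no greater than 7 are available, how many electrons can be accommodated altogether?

Total orbitals = 1² + 2² + 3² + 4² + 5² + 6² + 7² = 140. Doubling for spin gives 280 electrons.

280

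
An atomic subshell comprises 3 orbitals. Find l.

l = 1

2l+1 = 3 gives l = 1.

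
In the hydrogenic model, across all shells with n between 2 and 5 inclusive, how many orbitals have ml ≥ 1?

20

Per-shell orbital counts meeting the constraint:
n=2 → 1; n=3 → 3; n=4 → 6; n=5 → 10.
Total orbitals: 1 + 3 + 6 + 10 = 20.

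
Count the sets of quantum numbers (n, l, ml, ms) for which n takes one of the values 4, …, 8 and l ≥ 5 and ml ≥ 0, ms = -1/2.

Per-shell orbital counts meeting the constraint:
n=6 → 6; n=7 → 13; n=8 → 21.
Orbitals: 6 + 13 + 21 = 40. With ms fixed to -1/2 there is one state per orbital, so 40 states.

40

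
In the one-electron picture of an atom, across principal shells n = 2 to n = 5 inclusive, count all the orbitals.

54

Shell n has n² orbitals: 2²=4 + 3²=9 + 4²=16 + 5²=25 = 54 orbitals.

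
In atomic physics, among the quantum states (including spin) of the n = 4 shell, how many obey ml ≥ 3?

The (l, ml) pairs meeting ml ≥ 3 give: l=3 → 1.
Orbitals: 1. Each orbital carries two spin states, so 1 × 2 = 2 states.

2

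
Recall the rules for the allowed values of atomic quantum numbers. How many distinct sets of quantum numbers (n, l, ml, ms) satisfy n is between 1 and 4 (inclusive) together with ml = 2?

Go shell by shell, enumerating (l, ml) with ml = 2:
n=3 → 1; n=4 → 2.
Orbitals: 1 + 2 = 3. Including both spin states (ms = ±1/2) gives 2 × 3 = 6 states.

6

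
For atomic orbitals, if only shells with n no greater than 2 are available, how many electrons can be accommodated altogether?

Total orbitals = 1² + 2² = 5. Doubling for spin gives 10 electrons.

10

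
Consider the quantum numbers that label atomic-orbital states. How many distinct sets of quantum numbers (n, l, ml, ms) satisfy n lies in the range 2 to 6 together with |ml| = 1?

60

Per-shell orbital counts meeting the constraint:
n=2 → 2; n=3 → 4; n=4 → 6; n=5 → 8; n=6 → 10.
Orbitals: 2 + 4 + 6 + 8 + 10 = 30. Including both spin states (ms = ±1/2) gives 2 × 30 = 60 states.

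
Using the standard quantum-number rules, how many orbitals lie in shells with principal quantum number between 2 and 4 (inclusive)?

29

Shell n has n² orbitals: 2²=4 + 3²=9 + 4²=16 = 29 orbitals.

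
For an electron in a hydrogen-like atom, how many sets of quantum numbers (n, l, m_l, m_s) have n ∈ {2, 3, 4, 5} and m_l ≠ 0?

Go shell by shell, enumerating (l, m_l) with m_l ≠ 0:
n=2 → 2; n=3 → 6; n=4 → 12; n=5 → 20.
Orbitals: 2 + 6 + 12 + 20 = 40. Including both spin states (m_s = ±1/2) gives 2 × 40 = 80 states.

80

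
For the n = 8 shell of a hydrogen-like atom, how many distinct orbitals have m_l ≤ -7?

1

The (l, m_l) pairs meeting m_l ≤ -7 give: l=7 → 1.
Total orbitals: 1.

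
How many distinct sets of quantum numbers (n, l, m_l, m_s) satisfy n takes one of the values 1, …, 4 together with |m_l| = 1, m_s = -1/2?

For each n in the range, tally the orbitals obeying |m_l| = 1:
n=2 → 2; n=3 → 4; n=4 → 6.
Orbitals: 2 + 4 + 6 = 12. With m_s fixed to -1/2 there is one state per orbital, so 12 states.

12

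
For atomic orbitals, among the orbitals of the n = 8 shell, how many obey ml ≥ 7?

1

The (l, ml) pairs meeting ml ≥ 7 give: l=7 → 1.
Total orbitals: 1.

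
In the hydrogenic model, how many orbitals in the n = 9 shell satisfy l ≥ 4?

The n = 9 shell has l = 0 through 8; check each.
Orbitals with l ≥ 4, by l: l=4 → 9; l=5 → 11; l=6 → 13; l=7 → 15; l=8 → 17.
Total orbitals: 9 + 11 + 13 + 15 + 17 = 65.

65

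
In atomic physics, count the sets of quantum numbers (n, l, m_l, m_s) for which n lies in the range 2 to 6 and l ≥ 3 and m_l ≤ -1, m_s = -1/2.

Per-shell orbital counts meeting the constraint:
n=4 → 3; n=5 → 7; n=6 → 12.
Orbitals: 3 + 7 + 12 = 22. With m_s fixed to -1/2 there is one state per orbital, so 22 states.

22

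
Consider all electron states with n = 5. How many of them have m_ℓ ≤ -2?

12

The n = 5 shell has ℓ = 0 through 4; check each.
Contributions: ℓ=2 → 1; ℓ=3 → 2; ℓ=4 → 3.
Orbitals: 1 + 2 + 3 = 6. Each orbital carries two spin states, so 6 × 2 = 12 states.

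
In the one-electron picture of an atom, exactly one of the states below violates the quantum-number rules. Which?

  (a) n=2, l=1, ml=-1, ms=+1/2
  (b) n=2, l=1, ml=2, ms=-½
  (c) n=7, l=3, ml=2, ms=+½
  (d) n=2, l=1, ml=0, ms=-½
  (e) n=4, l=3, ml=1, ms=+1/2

(b)

(b) has |ml| = 2 > l = 1, violating −l ≤ ml ≤ l.
The remaining sets (a), (c), (d), (e) satisfy all four rules.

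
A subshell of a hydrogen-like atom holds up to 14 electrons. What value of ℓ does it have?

2(2ℓ+1) = 14 ⇒ 2ℓ+1 = 7 ⇒ ℓ = 3.

ℓ = 3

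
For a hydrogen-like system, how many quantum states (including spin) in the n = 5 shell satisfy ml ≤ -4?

2

The n = 5 shell has l = 0 through 4; check each.
The (l, ml) pairs meeting ml ≤ -4 give: l=4 → 1.
Orbitals: 1. Each orbital carries two spin states, so 1 × 2 = 2 states.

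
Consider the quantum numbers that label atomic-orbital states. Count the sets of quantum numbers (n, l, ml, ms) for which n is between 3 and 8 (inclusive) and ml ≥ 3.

70

Count contributing orbitals for each principal shell:
n=4 → 1; n=5 → 3; n=6 → 6; n=7 → 10; n=8 → 15.
Orbitals: 1 + 3 + 6 + 10 + 15 = 35. Including both spin states (ms = ±1/2) gives 2 × 35 = 70 states.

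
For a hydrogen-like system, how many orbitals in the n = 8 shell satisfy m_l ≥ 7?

1

For n = 8, l ranges over 0 … 7.
Orbitals with m_l ≥ 7, by l: l=7 → 1.
Total orbitals: 1.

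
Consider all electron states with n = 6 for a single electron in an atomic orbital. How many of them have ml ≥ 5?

2

Per l-value: l=5 → 1.
Orbitals: 1. Each orbital carries two spin states, so 1 × 2 = 2 states.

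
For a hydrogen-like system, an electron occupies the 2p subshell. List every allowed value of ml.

The 2p subshell has l = 1, and ml takes every integer from −l to +l. With l = 1 that gives the 3 values -1, 0, 1.

-1, 0, 1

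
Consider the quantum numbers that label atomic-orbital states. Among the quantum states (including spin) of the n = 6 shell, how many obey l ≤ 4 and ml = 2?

6

The n = 6 shell has l = 0 through 5; check each.
Per l-value: l=2 → 1; l=3 → 1; l=4 → 1.
Orbitals: 1 + 1 + 1 = 3. Each orbital carries two spin states, so 3 × 2 = 6 states.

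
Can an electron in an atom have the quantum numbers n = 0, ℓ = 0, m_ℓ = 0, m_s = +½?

The principal quantum number must be a positive integer (n ≥ 1), but here n = 0.

Invalid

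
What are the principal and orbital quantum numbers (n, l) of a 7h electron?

n = 7, l = 5

The leading integer gives n = 7; the letter 'h' means l = 5.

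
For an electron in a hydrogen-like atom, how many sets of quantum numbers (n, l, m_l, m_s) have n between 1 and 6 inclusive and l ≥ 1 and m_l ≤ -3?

20

Work shell by shell — for each n, count the (l, m_l) pairs that satisfy l ≥ 1 and m_l ≤ -3:
n=4 → 1; n=5 → 3; n=6 → 6.
Orbitals: 1 + 3 + 6 = 10. Including both spin states (m_s = ±1/2) gives 2 × 10 = 20 states.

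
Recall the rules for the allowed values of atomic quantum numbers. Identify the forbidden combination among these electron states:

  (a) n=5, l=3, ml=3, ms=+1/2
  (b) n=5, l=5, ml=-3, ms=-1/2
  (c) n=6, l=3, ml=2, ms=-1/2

(b)

(b) has l = 5 ≥ n = 5, violating 0 ≤ l ≤ n−1.
The remaining sets (a), (c) satisfy all four rules.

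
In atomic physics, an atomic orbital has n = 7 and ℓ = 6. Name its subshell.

7i

ℓ = 6 corresponds to the letter 'i', so the subshell is 7i.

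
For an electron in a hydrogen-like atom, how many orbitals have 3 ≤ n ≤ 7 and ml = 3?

10

Count contributing orbitals for each principal shell:
n=4 → 1; n=5 → 2; n=6 → 3; n=7 → 4.
Total orbitals: 1 + 2 + 3 + 4 = 10.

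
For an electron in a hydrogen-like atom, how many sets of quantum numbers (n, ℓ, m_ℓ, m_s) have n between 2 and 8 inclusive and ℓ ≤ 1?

Per-shell orbital counts meeting the constraint:
n=2 → 4; n=3 → 4; n=4 → 4; n=5 → 4; n=6 → 4; n=7 → 4; n=8 → 4.
Orbitals: 4 + 4 + 4 + 4 + 4 + 4 + 4 = 28. Including both spin states (m_s = ±1/2) gives 2 × 28 = 56 states.

56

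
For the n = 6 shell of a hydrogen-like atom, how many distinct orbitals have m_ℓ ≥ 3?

6

With n = 6 the allowed ℓ are 0, 1, …, 5.
The (ℓ, m_ℓ) pairs meeting m_ℓ ≥ 3 give: ℓ=3 → 1; ℓ=4 → 2; ℓ=5 → 3.
Total orbitals: 1 + 2 + 3 = 6.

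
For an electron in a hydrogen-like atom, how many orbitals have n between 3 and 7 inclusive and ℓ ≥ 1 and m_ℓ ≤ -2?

35

Per-shell orbital counts meeting the constraint:
n=3 → 1; n=4 → 3; n=5 → 6; n=6 → 10; n=7 → 15.
Total orbitals: 1 + 3 + 6 + 10 + 15 = 35.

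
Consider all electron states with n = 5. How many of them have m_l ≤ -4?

The n = 5 shell has l = 0 through 4; check each.
The (l, m_l) pairs meeting m_l ≤ -4 give: l=4 → 1.
Orbitals: 1. Each orbital carries two spin states, so 1 × 2 = 2 states.

2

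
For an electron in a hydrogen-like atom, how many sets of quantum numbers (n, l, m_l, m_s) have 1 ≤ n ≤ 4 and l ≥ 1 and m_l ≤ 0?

32

For each n in the range, tally the orbitals obeying l ≥ 1 and m_l ≤ 0:
n=2 → 2; n=3 → 5; n=4 → 9.
Orbitals: 2 + 5 + 9 = 16. Including both spin states (m_s = ±1/2) gives 2 × 16 = 32 states.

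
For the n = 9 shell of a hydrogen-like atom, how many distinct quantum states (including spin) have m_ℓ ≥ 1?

72

Go through ℓ = 0, …, 8 (the values permitted for n = 9).
Contributions: ℓ=1 → 1; ℓ=2 → 2; ℓ=3 → 3; ℓ=4 → 4; ℓ=5 → 5; ℓ=6 → 6; ℓ=7 → 7; ℓ=8 → 8.
Orbitals: 1 + 2 + 3 + 4 + 5 + 6 + 7 + 8 = 36. Each orbital carries two spin states, so 36 × 2 = 72 states.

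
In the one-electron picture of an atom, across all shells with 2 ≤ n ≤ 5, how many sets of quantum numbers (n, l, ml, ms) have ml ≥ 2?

20

For each n in the range, tally the orbitals obeying ml ≥ 2:
n=3 → 1; n=4 → 3; n=5 → 6.
Orbitals: 1 + 3 + 6 = 10. Including both spin states (ms = ±1/2) gives 2 × 10 = 20 states.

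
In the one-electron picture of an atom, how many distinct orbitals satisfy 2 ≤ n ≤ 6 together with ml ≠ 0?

Treat each shell separately and count matching orbitals:
n=2 → 2; n=3 → 6; n=4 → 12; n=5 → 20; n=6 → 30.
Total orbitals: 2 + 6 + 12 + 20 + 30 = 70.

70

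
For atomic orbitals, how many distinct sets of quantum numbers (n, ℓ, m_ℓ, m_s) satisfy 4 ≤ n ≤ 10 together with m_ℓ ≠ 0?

Per-shell orbital counts meeting the constraint:
n=4 → 12; n=5 → 20; n=6 → 30; n=7 → 42; n=8 → 56; n=9 → 72; n=10 → 90.
Orbitals: 12 + 20 + 30 + 42 + 56 + 72 + 90 = 322. Including both spin states (m_s = ±1/2) gives 2 × 322 = 644 states.

644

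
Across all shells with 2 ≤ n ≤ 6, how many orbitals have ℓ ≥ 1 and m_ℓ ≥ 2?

20

Work shell by shell — for each n, count the (ℓ, m_ℓ) pairs that satisfy ℓ ≥ 1 and m_ℓ ≥ 2:
n=3 → 1; n=4 → 3; n=5 → 6; n=6 → 10.
Total orbitals: 1 + 3 + 6 + 10 = 20.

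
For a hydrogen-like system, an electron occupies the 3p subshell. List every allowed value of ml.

The 3p subshell has l = 1, and ml takes every integer from −l to +l. With l = 1 that gives the 3 values -1, 0, 1.

-1, 0, 1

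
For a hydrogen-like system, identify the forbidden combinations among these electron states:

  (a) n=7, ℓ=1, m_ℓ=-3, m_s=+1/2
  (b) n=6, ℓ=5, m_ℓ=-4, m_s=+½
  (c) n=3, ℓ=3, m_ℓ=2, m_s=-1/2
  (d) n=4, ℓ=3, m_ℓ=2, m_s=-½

(a) and (c)

(a) has |m_ℓ| = 3 > ℓ = 1, violating −ℓ ≤ m_ℓ ≤ ℓ.
(c) has ℓ = 3 ≥ n = 3, violating 0 ≤ ℓ ≤ n−1.
The remaining sets (b), (d) satisfy all four rules.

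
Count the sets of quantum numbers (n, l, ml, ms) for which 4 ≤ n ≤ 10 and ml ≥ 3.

168

Treat each shell separately and count matching orbitals:
n=4 → 1; n=5 → 3; n=6 → 6; n=7 → 10; n=8 → 15; n=9 → 21; n=10 → 28.
Orbitals: 1 + 3 + 6 + 10 + 15 + 21 + 28 = 84. Including both spin states (ms = ±1/2) gives 2 × 84 = 168 states.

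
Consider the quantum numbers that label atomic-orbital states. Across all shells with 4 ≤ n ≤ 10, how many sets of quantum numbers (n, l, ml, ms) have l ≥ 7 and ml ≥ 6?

Work shell by shell — for each n, count the (l, ml) pairs that satisfy l ≥ 7 and ml ≥ 6:
n=8 → 2; n=9 → 5; n=10 → 9.
Orbitals: 2 + 5 + 9 = 16. Including both spin states (ms = ±1/2) gives 2 × 16 = 32 states.

32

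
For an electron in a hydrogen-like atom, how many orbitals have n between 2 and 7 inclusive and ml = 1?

Per-shell orbital counts meeting the constraint:
n=2 → 1; n=3 → 2; n=4 → 3; n=5 → 4; n=6 → 5; n=7 → 6.
Total orbitals: 1 + 2 + 3 + 4 + 5 + 6 = 21.

21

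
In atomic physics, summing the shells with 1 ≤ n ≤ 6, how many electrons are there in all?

Shell n has n² orbitals: 1²=1 + 2²=4 + 3²=9 + 4²=16 + 5²=25 + 6²=36 = 91 orbitals.
Two spin states per orbital: 2 × 91 = 182 electrons.

182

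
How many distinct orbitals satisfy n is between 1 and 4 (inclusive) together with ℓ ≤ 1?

For each n in the range, tally the orbitals obeying ℓ ≤ 1:
n=1 → 1; n=2 → 4; n=3 → 4; n=4 → 4.
Total orbitals: 1 + 4 + 4 + 4 = 13.

13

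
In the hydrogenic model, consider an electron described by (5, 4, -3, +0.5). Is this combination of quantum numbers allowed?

Yes

n = 5 is a positive integer. l = 4 satisfies 0 ≤ l ≤ n−1 = 4. ml = -3 lies in the range −l … +l (here −4 … 4). ms = +1/2 is one of ±1/2.
All four constraints are satisfied.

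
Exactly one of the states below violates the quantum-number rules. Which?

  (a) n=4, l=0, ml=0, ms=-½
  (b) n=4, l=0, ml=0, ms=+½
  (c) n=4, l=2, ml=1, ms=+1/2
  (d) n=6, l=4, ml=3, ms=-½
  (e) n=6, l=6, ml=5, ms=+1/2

(e)

(e) has l = 6 ≥ n = 6, violating 0 ≤ l ≤ n−1.
The remaining sets (a), (b), (c), (d) satisfy all four rules.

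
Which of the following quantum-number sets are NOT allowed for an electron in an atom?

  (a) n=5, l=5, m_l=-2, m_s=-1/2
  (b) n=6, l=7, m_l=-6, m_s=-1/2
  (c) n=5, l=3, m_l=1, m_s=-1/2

(a) has l = 5 ≥ n = 5, violating 0 ≤ l ≤ n−1.
(b) has l = 7 ≥ n = 6, violating 0 ≤ l ≤ n−1.
The remaining set (c) satisfies all four rules.

(a) and (b)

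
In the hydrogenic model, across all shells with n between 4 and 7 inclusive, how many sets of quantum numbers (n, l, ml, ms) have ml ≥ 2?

For each n in the range, tally the orbitals obeying ml ≥ 2:
n=4 → 3; n=5 → 6; n=6 → 10; n=7 → 15.
Orbitals: 3 + 6 + 10 + 15 = 34. Including both spin states (ms = ±1/2) gives 2 × 34 = 68 states.

68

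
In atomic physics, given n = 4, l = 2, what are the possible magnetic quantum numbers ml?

-2, -1, 0, 1, 2

ml takes every integer from −l to +l. With l = 2 that gives the 5 values -2, -1, 0, 1, 2.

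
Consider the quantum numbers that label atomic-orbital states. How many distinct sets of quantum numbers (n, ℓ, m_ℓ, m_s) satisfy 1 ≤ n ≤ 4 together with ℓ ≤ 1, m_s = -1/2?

Work shell by shell — for each n, count the (ℓ, m_ℓ) pairs that satisfy ℓ ≤ 1:
n=1 → 1; n=2 → 4; n=3 → 4; n=4 → 4.
Orbitals: 1 + 4 + 4 + 4 = 13. With m_s fixed to -1/2 there is one state per orbital, so 13 states.

13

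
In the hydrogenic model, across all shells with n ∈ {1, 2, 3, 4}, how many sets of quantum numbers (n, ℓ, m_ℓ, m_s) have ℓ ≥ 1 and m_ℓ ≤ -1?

20

Work shell by shell — for each n, count the (ℓ, m_ℓ) pairs that satisfy ℓ ≥ 1 and m_ℓ ≤ -1:
n=2 → 1; n=3 → 3; n=4 → 6.
Orbitals: 1 + 3 + 6 = 10. Including both spin states (m_s = ±1/2) gives 2 × 10 = 20 states.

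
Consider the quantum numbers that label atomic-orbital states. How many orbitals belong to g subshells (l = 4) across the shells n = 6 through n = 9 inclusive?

A g subshell (l = 4) exists for every n ≥ 5, so shells n = 6, 7, 8, 9 each contribute one — 4 subshells.
Since each g subshell has 2·4+1 = 9 orbitals, the total is 4 × 9 = 36.

36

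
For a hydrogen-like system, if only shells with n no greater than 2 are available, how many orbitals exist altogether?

5

Total orbitals = 1² + 2² = 5.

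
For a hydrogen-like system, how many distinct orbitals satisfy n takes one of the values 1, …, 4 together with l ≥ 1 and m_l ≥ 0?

16

Work shell by shell — for each n, count the (l, m_l) pairs that satisfy l ≥ 1 and m_l ≥ 0:
n=2 → 2; n=3 → 5; n=4 → 9.
Total orbitals: 2 + 5 + 9 = 16.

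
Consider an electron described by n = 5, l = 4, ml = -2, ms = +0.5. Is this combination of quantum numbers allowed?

Yes

n = 5 is a positive integer. l = 4 satisfies 0 ≤ l ≤ n−1 = 4. ml = -2 lies in the range −l … +l (here −4 … 4). ms = +1/2 is one of ±1/2.
All four constraints are satisfied.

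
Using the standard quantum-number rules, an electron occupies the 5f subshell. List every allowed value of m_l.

The 5f subshell has l = 3, and m_l takes every integer from −l to +l. With l = 3 that gives the 7 values -3, -2, -1, 0, 1, 2, 3.

-3, -2, -1, 0, 1, 2, 3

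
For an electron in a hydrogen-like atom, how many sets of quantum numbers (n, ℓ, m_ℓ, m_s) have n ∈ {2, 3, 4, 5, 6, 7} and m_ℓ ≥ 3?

40

Go shell by shell, enumerating (ℓ, m_ℓ) with m_ℓ ≥ 3:
n=4 → 1; n=5 → 3; n=6 → 6; n=7 → 10.
Orbitals: 1 + 3 + 6 + 10 = 20. Including both spin states (m_s = ±1/2) gives 2 × 20 = 40 states.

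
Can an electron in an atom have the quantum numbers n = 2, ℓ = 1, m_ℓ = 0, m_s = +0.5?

n = 2 is a positive integer. ℓ = 1 satisfies 0 ≤ ℓ ≤ n−1 = 1. m_ℓ = 0 lies in the range −ℓ … +ℓ (here −1 … 1). m_s = +1/2 is one of ±1/2.
All four constraints are satisfied.

Valid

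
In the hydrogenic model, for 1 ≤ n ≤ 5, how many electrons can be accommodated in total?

110

Total orbitals = 1² + 2² + 3² + 4² + 5² = 55. Doubling for spin gives 110 electrons.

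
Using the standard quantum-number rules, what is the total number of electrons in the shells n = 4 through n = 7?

Shell n has n² orbitals: 4²=16 + 5²=25 + 6²=36 + 7²=49 = 126 orbitals.
Two spin states per orbital: 2 × 126 = 252 electrons.

252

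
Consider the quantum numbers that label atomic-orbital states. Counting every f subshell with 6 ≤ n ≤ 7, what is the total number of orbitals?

An f subshell (l = 3) exists for every n ≥ 4, so shells n = 6, 7 each contribute one — 2 subshells.
Since each f subshell has 2·3+1 = 7 orbitals, the total is 2 × 7 = 14.

14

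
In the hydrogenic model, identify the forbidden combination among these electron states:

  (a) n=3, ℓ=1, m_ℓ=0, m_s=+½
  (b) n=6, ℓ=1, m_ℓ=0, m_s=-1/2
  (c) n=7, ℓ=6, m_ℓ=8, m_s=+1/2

(c)

(c) has |m_ℓ| = 8 > ℓ = 6, violating −ℓ ≤ m_ℓ ≤ ℓ.
The remaining sets (a), (b) satisfy all four rules.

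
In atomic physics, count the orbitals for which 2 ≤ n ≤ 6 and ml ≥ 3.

10

Go shell by shell, enumerating (l, ml) with ml ≥ 3:
n=4 → 1; n=5 → 3; n=6 → 6.
Total orbitals: 1 + 3 + 6 = 10.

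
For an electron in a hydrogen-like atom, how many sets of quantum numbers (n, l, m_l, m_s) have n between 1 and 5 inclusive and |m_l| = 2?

24

Go shell by shell, enumerating (l, m_l) with |m_l| = 2:
n=3 → 2; n=4 → 4; n=5 → 6.
Orbitals: 2 + 4 + 6 = 12. Including both spin states (m_s = ±1/2) gives 2 × 12 = 24 states.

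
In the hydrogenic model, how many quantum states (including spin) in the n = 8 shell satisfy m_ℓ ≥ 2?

42

The n = 8 shell has ℓ = 0 through 7; check each.
The (ℓ, m_ℓ) pairs meeting m_ℓ ≥ 2 give: ℓ=2 → 1; ℓ=3 → 2; ℓ=4 → 3; ℓ=5 → 4; ℓ=6 → 5; ℓ=7 → 6.
Orbitals: 1 + 2 + 3 + 4 + 5 + 6 = 21. Each orbital carries two spin states, so 21 × 2 = 42 states.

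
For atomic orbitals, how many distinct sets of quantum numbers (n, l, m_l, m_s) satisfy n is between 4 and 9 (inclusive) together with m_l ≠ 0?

Work shell by shell — for each n, count the (l, m_l) pairs that satisfy m_l ≠ 0:
n=4 → 12; n=5 → 20; n=6 → 30; n=7 → 42; n=8 → 56; n=9 → 72.
Orbitals: 12 + 20 + 30 + 42 + 56 + 72 = 232. Including both spin states (m_s = ±1/2) gives 2 × 232 = 464 states.

464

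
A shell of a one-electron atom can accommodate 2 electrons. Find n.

n = 1

2n² = 2 ⇒ n² = 1 ⇒ n = 1.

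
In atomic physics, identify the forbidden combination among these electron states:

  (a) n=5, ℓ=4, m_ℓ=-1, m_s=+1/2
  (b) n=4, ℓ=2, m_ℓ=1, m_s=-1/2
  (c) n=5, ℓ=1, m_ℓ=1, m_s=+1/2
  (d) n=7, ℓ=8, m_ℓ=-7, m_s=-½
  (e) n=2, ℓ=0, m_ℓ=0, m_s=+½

(d) has ℓ = 8 ≥ n = 7, violating 0 ≤ ℓ ≤ n−1.
The remaining sets (a), (b), (c), (e) satisfy all four rules.

(d)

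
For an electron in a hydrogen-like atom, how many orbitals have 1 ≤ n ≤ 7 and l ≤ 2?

50

Per-shell orbital counts meeting the constraint:
n=1 → 1; n=2 → 4; n=3 → 9; n=4 → 9; n=5 → 9; n=6 → 9; n=7 → 9.
Total orbitals: 1 + 4 + 9 + 9 + 9 + 9 + 9 = 50.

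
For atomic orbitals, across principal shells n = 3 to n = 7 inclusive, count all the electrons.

Shell n has n² orbitals: 3²=9 + 4²=16 + 5²=25 + 6²=36 + 7²=49 = 135 orbitals.
Two spin states per orbital: 2 × 135 = 270 electrons.

270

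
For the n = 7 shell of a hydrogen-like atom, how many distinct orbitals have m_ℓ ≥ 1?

The n = 7 shell has ℓ = 0 through 6; check each.
Orbitals with m_ℓ ≥ 1, by ℓ: ℓ=1 → 1; ℓ=2 → 2; ℓ=3 → 3; ℓ=4 → 4; ℓ=5 → 5; ℓ=6 → 6.
Total orbitals: 1 + 2 + 3 + 4 + 5 + 6 = 21.

21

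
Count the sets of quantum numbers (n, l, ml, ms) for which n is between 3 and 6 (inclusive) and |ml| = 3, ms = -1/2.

12

Treat each shell separately and count matching orbitals:
n=4 → 2; n=5 → 4; n=6 → 6.
Orbitals: 2 + 4 + 6 = 12. With ms fixed to -1/2 there is one state per orbital, so 12 states.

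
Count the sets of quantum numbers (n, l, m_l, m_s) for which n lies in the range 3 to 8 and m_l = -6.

For each n in the range, tally the orbitals obeying m_l = -6:
n=7 → 1; n=8 → 2.
Orbitals: 1 + 2 = 3. Including both spin states (m_s = ±1/2) gives 2 × 3 = 6 states.

6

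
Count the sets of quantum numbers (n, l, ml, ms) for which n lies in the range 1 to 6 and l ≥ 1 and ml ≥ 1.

70

Treat each shell separately and count matching orbitals:
n=2 → 1; n=3 → 3; n=4 → 6; n=5 → 10; n=6 → 15.
Orbitals: 1 + 3 + 6 + 10 + 15 = 35. Including both spin states (ms = ±1/2) gives 2 × 35 = 70 states.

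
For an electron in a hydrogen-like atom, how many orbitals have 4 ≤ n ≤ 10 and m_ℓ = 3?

Work shell by shell — for each n, count the (ℓ, m_ℓ) pairs that satisfy m_ℓ = 3:
n=4 → 1; n=5 → 2; n=6 → 3; n=7 → 4; n=8 → 5; n=9 → 6; n=10 → 7.
Total orbitals: 1 + 2 + 3 + 4 + 5 + 6 + 7 = 28.

28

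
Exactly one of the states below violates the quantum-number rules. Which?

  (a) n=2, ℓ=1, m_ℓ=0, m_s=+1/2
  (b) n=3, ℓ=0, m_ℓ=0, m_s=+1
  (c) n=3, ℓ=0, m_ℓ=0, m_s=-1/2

(b)

(b) has m_s = +1, but an electron's spin must be ±1/2.
The remaining sets (a), (c) satisfy all four rules.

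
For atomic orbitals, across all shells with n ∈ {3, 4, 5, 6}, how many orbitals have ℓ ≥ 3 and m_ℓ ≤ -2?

Count contributing orbitals for each principal shell:
n=4 → 2; n=5 → 5; n=6 → 9.
Total orbitals: 2 + 5 + 9 = 16.

16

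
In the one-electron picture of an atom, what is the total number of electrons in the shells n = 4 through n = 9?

Shell n has n² orbitals: 4²=16 + 5²=25 + 6²=36 + 7²=49 + 8²=64 + 9²=81 = 271 orbitals.
Two spin states per orbital: 2 × 271 = 542 electrons.

542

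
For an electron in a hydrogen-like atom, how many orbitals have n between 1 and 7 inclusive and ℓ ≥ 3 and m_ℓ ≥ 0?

50

Treat each shell separately and count matching orbitals:
n=4 → 4; n=5 → 9; n=6 → 15; n=7 → 22.
Total orbitals: 4 + 9 + 15 + 22 = 50.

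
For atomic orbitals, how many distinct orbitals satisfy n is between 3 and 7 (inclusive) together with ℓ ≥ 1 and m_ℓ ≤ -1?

55

Go shell by shell, enumerating (ℓ, m_ℓ) with ℓ ≥ 1 and m_ℓ ≤ -1:
n=3 → 3; n=4 → 6; n=5 → 10; n=6 → 15; n=7 → 21.
Total orbitals: 3 + 6 + 10 + 15 + 21 = 55.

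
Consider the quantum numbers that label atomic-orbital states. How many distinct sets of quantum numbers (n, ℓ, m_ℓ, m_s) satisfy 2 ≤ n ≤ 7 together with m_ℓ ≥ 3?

For each n in the range, tally the orbitals obeying m_ℓ ≥ 3:
n=4 → 1; n=5 → 3; n=6 → 6; n=7 → 10.
Orbitals: 1 + 3 + 6 + 10 = 20. Including both spin states (m_s = ±1/2) gives 2 × 20 = 40 states.

40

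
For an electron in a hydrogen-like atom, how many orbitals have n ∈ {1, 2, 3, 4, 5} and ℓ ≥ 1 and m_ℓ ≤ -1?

Count contributing orbitals for each principal shell:
n=2 → 1; n=3 → 3; n=4 → 6; n=5 → 10.
Total orbitals: 1 + 3 + 6 + 10 = 20.

20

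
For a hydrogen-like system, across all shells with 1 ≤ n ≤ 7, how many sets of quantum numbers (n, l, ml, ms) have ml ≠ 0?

Count contributing orbitals for each principal shell:
n=2 → 2; n=3 → 6; n=4 → 12; n=5 → 20; n=6 → 30; n=7 → 42.
Orbitals: 2 + 6 + 12 + 20 + 30 + 42 = 112. Including both spin states (ms = ±1/2) gives 2 × 112 = 224 states.

224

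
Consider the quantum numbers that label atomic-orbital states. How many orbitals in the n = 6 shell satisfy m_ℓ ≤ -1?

15

With n = 6 the allowed ℓ are 0, 1, …, 5.
Contributions: ℓ=1 → 1; ℓ=2 → 2; ℓ=3 → 3; ℓ=4 → 4; ℓ=5 → 5.
Total orbitals: 1 + 2 + 3 + 4 + 5 = 15.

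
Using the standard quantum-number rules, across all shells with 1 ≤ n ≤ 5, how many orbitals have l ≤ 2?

32

For each n in the range, tally the orbitals obeying l ≤ 2:
n=1 → 1; n=2 → 4; n=3 → 9; n=4 → 9; n=5 → 9.
Total orbitals: 1 + 4 + 9 + 9 + 9 = 32.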